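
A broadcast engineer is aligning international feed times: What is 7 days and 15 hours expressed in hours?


Days: 7
Extra hours: 15
Hours per day: 24
Days to hours: 7 x 24 = 168
Total: 168 + 15 = 183

183


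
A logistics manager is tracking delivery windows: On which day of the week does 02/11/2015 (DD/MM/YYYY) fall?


Date: 2015-11-02
January 1, 2015 is a Thursday
Day of year: 306
Offset from Jan 1: 305 days
305 mod 7 = 4
Result: Monday

Monday


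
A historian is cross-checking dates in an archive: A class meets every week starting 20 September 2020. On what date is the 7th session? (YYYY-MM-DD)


First occurrence: 2020-09-20 (occurrence 1)
Each occurrence is 7 days after the previous.
Occurrence 7 is 6 weeks after the first.
6 weeks = 42 days
2020-09-20 + 42 days = 2020-11-01

2020-11-01


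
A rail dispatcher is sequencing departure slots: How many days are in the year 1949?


Year: 1949
Check leap year rules:
Divisible by 4? No
1949 is not a leap year
Days: 365

365


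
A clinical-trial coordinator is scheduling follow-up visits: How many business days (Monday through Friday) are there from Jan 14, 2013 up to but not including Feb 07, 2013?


Start: 2013-01-14 (Monday)
End (exclusive): 2013-02-07 (Thursday)
Total calendar days: 24
Full weeks: 24 // 7 = 3 -> 15 weekdays
Remaining 3 days starting on Monday:
  Mon(w), Tue(w), Wed(w) -> 3 weekdays
Total business days: 15 + 3 = 18

18


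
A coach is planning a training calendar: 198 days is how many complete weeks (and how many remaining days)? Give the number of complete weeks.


Total days: 198
Days per week: 7
Division: 198 / 7 = 28 remainder 2
Complete weeks: 28
Remaining days: 2

28


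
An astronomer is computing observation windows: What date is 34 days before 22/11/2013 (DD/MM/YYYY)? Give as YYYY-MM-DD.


Start: 2013-11-22
Subtracting 34 days
Days already passed in November: 22
After going back through November: 12 more days to subtract
October 2013 has 31 days, need 12
Result: 2013-10-19

2013-10-19


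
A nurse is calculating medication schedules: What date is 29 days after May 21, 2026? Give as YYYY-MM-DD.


Start: 2026-05-21
Adding 29 days
Days remaining in May: 10
After May: 19 days still to add
June 2026 has 30 days, need 19
Result: 2026-06-19

2026-06-19


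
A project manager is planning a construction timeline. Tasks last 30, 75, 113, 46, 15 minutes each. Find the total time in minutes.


Durations: 30, 75, 113, 46, 15
Running sum: 30
+ 75 = 105
+ 113 = 218
+ 46 = 264
+ 15 = 279
Total duration: 279 minutes
That is 4 hours and 39 minutes

279


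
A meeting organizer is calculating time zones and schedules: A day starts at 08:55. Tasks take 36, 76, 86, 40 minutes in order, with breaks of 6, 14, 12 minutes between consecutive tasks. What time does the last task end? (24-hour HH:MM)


Start: 08:55 = 535 min from midnight
  after task 1 (36 min): 09:31
  after break (6 min): 09:37
  after task 2 (76 min): 10:53
  after break (14 min): 11:07
  after task 3 (86 min): 12:33
  after break (12 min): 12:45
  after task 4 (40 min): 13:25
Total elapsed: 270 minutes
End time: 13:25

13:25


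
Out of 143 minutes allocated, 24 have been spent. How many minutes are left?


Total budget: 143 minutes
Time used: 24 minutes
Remaining: 143 - 24 = 119 minutes
Percent used: 16.8%
Percent remaining: 83.2%

119


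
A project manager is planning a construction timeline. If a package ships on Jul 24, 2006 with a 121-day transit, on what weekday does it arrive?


Start: 2006-07-24 (Monday)
Step 1 - find target date: add 121 days
  2006-07-24 + 121 days = 2006-11-22
Step 2 - day of week:
  121 mod 7 = 2
  Monday + 2 days -> Wednesday
Result: Wednesday (2006-11-22)

Wednesday


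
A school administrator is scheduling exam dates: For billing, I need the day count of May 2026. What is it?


Month: May
Year: 2026
May is a 31-day month
Total: 31 days

31


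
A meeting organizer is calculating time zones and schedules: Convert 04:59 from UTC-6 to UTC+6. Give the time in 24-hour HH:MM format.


Local time: 04:59 at UTC-6 (offset -6h)
Target zone: UTC+6 (offset 6h)
Difference: 6 - (-6) = 12 hours
Calculation: 4 + (12) = 16
Result: 16:59

16:59


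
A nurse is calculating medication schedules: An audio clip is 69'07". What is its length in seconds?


Minutes: 69
Seconds: 7
Convert minutes to seconds: 69 x 60 = 4140
Add remaining seconds: 4140 + 7 = 4147

4147


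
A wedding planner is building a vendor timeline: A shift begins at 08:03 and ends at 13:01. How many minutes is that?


Start time: 08:03 = 483 minutes from midnight
End time: 13:01 = 781 minutes from midnight
Difference: 781 - 483 = 298 minutes
That is 4 hours and 58 minutes

298


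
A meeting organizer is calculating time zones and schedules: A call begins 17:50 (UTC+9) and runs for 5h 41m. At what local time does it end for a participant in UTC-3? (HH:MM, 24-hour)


Start: 17:50 in UTC+9
Step 1 - add duration:
  minutes: 50 + 41 = 91 (carry 1h)
  hours: 17 + 5 + 1 = 23
  end in UTC+9: 23:31
Step 2 - convert UTC+9 -> UTC-3:
  offset difference: -3 - (9) = -12 hours
  23 + (-12) = 11 -> mod 24 = 11
Result: 11:31 in UTC-3

11:31


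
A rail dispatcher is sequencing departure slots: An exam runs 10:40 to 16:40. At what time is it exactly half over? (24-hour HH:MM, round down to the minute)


Start time: 10:40 = 640 minutes from midnight
End time: 16:40 = 1000 minutes from midnight
Sum: 640 + 1000 = 1640
Midpoint: 1640 / 2 = 820 minutes
Convert: 820 / 60 = 13 hours, 40 minutes
Result: 13:40

13:40


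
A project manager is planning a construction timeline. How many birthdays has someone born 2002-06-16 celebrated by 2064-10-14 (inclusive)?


Birth: 2002-06-16
Reference: 2064-10-14
Year difference: 2064 - 2002 = 62
Has birthday (06-16) occurred by 10-14? Yes
Age in full years: 62

62


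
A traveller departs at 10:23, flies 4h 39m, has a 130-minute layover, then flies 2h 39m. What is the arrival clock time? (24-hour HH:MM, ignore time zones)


Depart: 10:23
Leg 1: +279 min -> 15:02
Layover: +130 min -> 17:12
Leg 2: +159 min -> 19:51
Total travel: 568 minutes = 9h 28m
Arrival: 19:51

19:51


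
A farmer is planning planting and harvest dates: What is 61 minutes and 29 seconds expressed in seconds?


Minutes: 61
Extra seconds: 29
Seconds per minute: 60
Minutes to seconds: 61 x 60 = 3660
Total: 3660 + 29 = 3689

3689


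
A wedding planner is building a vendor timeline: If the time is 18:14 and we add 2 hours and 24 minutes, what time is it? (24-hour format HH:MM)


Start time: 18:14
Adding: 2 hours 24 minutes
Minutes: 14 + 24 = 38
Hours: 18 + 2 + 0 = 20
Result: 20:38

20:38


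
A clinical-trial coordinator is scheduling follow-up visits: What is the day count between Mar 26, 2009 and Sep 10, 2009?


Start date: 2009-03-26
End date: 2009-09-10
Mar 2009: +6 days
Apr 2009: +30 days
May 2009: +31 days
... (4 more months)
Total: 168 days

168


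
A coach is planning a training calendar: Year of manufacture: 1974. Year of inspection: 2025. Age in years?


Birth year: 1974
Current year: 2025
Age = current year - birth year
Age = 2025 - 1974 = 51

51


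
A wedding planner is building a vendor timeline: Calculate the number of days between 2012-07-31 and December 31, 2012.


Start: July 31, 2012
End: December 31, 2012
Days left in July: 0
August: 31
September: 30
October: 31
November: 30
... plus remaining months
Sum of remaining months: 153
Total: 0 + 153 = 153

153


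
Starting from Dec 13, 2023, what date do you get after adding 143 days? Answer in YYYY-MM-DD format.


Start: 2023-12-13
Adding 143 days
Days remaining in December: 18
After December: 125 days still to add
January 2024: 31 days, 94 remaining
February 2024: 29 days, 65 remaining
March 2024: 31 days, 34 remaining
April 2024: 30 days, 4 remaining
Result: 2024-05-04

2024-05-04


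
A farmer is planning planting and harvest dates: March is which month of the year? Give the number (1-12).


Calendar month order:
2. February
3. March <--
4. April
March is month number 3

3


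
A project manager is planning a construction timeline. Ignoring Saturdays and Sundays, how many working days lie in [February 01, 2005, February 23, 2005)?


Start: 2005-02-01 (Tuesday)
End (exclusive): 2005-02-23 (Wednesday)
Total calendar days: 22
Full weeks: 22 // 7 = 3 -> 15 weekdays
Remaining 1 days starting on Tuesday:
  Tue(w) -> 1 weekdays
Total business days: 15 + 1 = 16

16


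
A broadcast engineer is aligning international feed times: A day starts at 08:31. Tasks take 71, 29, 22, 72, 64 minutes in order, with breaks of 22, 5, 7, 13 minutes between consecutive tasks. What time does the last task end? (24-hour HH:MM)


Start: 08:31 = 511 min from midnight
  after task 1 (71 min): 09:42
  after break (22 min): 10:04
  after task 2 (29 min): 10:33
  after break (5 min): 10:38
  after task 3 (22 min): 11:00
  after break (7 min): 11:07
  after task 4 (72 min): 12:19
  after break (13 min): 12:32
  after task 5 (64 min): 13:36
Total elapsed: 305 minutes
End time: 13:36

13:36


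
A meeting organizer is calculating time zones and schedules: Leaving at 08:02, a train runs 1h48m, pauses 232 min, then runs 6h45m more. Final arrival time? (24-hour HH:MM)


Depart: 08:02
Leg 1: +108 min -> 09:50
Layover: +232 min -> 13:42
Leg 2: +405 min -> 20:27
Total travel: 745 minutes = 12h 25m
Arrival: 20:27

20:27


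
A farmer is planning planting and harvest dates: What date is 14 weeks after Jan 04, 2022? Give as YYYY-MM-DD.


Start: 2022-01-04
Weeks to add: 14
Convert to days: 14 x 7 = 98 days
Add 98 days to 2022-01-04
Result: 2022-04-12

2022-04-12


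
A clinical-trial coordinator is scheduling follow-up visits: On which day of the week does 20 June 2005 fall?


Date: 2005-06-20
January 1, 2005 is a Saturday
Day of year: 171
Offset from Jan 1: 170 days
170 mod 7 = 2
Result: Monday

Monday


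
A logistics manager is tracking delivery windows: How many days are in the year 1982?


Year: 1982
Check leap year rules:
Divisible by 4? No
1982 is not a leap year
Days: 365

365


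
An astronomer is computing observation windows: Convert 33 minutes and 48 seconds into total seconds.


Minutes: 33
Seconds: 48
Convert minutes to seconds: 33 x 60 = 1980
Add remaining seconds: 1980 + 48 = 2028

2028


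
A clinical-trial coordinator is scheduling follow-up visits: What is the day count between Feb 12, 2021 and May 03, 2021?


Start date: 2021-02-12
End date: 2021-05-03
Feb 2021: +17 days
Mar 2021: +31 days
Apr 2021: +30 days
May 2021: +2 days
Total: 80 days

80


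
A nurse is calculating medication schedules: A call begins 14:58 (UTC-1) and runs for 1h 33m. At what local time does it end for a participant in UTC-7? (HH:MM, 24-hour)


Start: 14:58 in UTC-1
Step 1 - add duration:
  minutes: 58 + 33 = 91 (carry 1h)
  hours: 14 + 1 + 1 = 16
  end in UTC-1: 16:31
Step 2 - convert UTC-1 -> UTC-7:
  offset difference: -7 - (-1) = -6 hours
  16 + (-6) = 10 -> mod 24 = 10
Result: 10:31 in UTC-7

10:31


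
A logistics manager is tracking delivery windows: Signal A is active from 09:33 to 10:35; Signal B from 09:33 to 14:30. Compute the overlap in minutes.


Interval A: [573, 635] minutes from midnight
Interval B: [573, 870] minutes from midnight
Overlap start = max(573, 573) = 573
Overlap end = min(635, 870) = 635
Overlap = 635 - 573 = 62 minutes

62


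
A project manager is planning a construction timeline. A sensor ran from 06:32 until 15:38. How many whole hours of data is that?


Start: 06:32
End: 15:38
Hour difference: 15 - 6 = 9 hours
Minute difference: 38 - 32 = 6 minutes
Total minutes: 546
Complete hours: 546 / 60 = 9 (remainder 6)

9


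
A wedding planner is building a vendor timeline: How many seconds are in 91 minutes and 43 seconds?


Minutes: 91
Extra seconds: 43
Seconds per minute: 60
Minutes to seconds: 91 x 60 = 5460
Total: 5460 + 43 = 5503

5503


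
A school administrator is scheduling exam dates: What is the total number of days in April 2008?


Month: April
Year: 2008
April is a 30-day month
Total: 30 days

30


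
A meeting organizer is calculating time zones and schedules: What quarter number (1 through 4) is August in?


Month: August (month 8)
Q1: January-March (months 1-3)
Q2: April-June (months 4-6)
Q3: July-September (months 7-9)
Q4: October-December (months 10-12)
Month 8 falls in Q3

3


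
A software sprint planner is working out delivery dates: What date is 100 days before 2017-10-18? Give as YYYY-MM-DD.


Start: 2017-10-18
Subtracting 100 days
Days already passed in October: 18
After going back through October: 82 more days to subtract
September 2017: 30 days, 52 remaining
August 2017: 31 days, 21 remaining
July 2017 has 31 days, need 21
Result: 2017-07-10

2017-07-10


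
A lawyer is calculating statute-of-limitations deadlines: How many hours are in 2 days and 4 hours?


Days: 2
Extra hours: 4
Hours per day: 24
Days to hours: 2 x 24 = 48
Total: 48 + 4 = 52

52


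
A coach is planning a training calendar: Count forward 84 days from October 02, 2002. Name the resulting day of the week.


Start: 2002-10-02 (Wednesday)
Step 1 - find target date: add 84 days
  2002-10-02 + 84 days = 2002-12-25
Step 2 - day of week:
  84 mod 7 = 0
  Wednesday + 0 days -> Wednesday
Result: Wednesday (2002-12-25)

Wednesday


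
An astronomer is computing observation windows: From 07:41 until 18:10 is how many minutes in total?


Start time: 07:41 = 461 minutes from midnight
End time: 18:10 = 1090 minutes from midnight
Difference: 1090 - 461 = 629 minutes
That is 10 hours and 29 minutes

629


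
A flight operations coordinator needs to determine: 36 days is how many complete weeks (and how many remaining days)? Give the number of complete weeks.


Total days: 36
Days per week: 7
Division: 36 / 7 = 5 remainder 1
Complete weeks: 5
Remaining days: 1

5


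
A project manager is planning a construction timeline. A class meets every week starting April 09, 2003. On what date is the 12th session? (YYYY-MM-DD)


First occurrence: 2003-04-09 (occurrence 1)
Each occurrence is 7 days after the previous.
Occurrence 12 is 11 weeks after the first.
11 weeks = 77 days
2003-04-09 + 77 days = 2003-06-25

2003-06-25


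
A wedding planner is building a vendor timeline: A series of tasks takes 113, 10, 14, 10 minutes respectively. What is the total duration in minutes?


Durations: 113, 10, 14, 10
Running sum: 113
+ 10 = 123
+ 14 = 137
+ 10 = 147
Total duration: 147 minutes
That is 2 hours and 27 minutes

147


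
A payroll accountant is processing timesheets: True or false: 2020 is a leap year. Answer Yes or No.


Year: 2020
Divisible by 4? 2020 / 4 = 505.0 -> Yes
Divisible by 100? 2020 / 100 = 20.2 -> No
Divisible by 4 but not 100, so it IS a leap year

Yes


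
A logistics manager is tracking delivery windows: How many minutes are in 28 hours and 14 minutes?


Hours: 28
Extra minutes: 14
Minutes per hour: 60
Hours to minutes: 28 x 60 = 1680
Total: 1680 + 14 = 1694

1694


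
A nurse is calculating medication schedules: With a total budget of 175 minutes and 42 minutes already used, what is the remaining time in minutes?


Total budget: 175 minutes
Time used: 42 minutes
Remaining: 175 - 42 = 133 minutes
Percent used: 24.0%
Percent remaining: 76.0%

133


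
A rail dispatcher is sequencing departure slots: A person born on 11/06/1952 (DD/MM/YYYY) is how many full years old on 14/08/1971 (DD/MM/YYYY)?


Birth: 1952-06-11
Reference: 1971-08-14
Year difference: 1971 - 1952 = 19
Has birthday (06-11) occurred by 08-14? Yes
Age in full years: 19

19


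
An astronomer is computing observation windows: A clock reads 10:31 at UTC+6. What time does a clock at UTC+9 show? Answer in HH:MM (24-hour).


Local time: 10:31 at UTC+6 (offset 6h)
Target zone: UTC+9 (offset 9h)
Difference: 9 - (6) = 3 hours
Calculation: 10 + (3) = 13
Result: 13:31

13:31


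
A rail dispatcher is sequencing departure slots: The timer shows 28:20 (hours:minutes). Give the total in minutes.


Hours: 28
Minutes: 20
Convert hours to minutes: 28 x 60 = 1680
Add remaining minutes: 1680 + 20 = 1700

1700


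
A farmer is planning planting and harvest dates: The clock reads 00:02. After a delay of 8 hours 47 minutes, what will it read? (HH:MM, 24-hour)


Start time: 00:02
Adding: 8 hours 47 minutes
Minutes: 2 + 47 = 49
Hours: 0 + 8 + 0 = 8
Result: 08:49

08:49


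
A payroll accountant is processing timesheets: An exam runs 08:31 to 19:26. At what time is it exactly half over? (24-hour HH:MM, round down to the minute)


Start time: 08:31 = 511 minutes from midnight
End time: 19:26 = 1166 minutes from midnight
Sum: 511 + 1166 = 1677
Midpoint: 1677 / 2 = 838 minutes
Convert: 838 / 60 = 13 hours, 58 minutes
Result: 13:58

13:58


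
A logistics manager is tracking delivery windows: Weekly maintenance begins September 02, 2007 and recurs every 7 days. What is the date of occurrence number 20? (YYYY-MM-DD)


First occurrence: 2007-09-02 (occurrence 1)
Each occurrence is 7 days after the previous.
Occurrence 20 is 19 weeks after the first.
19 weeks = 133 days
2007-09-02 + 133 days = 2008-01-13

2008-01-13


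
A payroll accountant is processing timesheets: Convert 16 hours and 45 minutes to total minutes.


Hours: 16
Extra minutes: 45
Minutes per hour: 60
Hours to minutes: 16 x 60 = 960
Total: 960 + 45 = 1005

1005


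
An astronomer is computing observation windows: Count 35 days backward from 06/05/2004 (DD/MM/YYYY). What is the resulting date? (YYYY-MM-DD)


Start: 2004-05-06
Subtracting 35 days
Days already passed in May: 6
After going back through May: 29 more days to subtract
April 2004 has 30 days, need 29
Result: 2004-04-01

2004-04-01


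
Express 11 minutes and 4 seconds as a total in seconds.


Minutes: 11
Seconds: 4
Convert minutes to seconds: 11 x 60 = 660
Add remaining seconds: 660 + 4 = 664

664


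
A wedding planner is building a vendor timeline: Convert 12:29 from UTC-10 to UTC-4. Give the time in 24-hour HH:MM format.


Local time: 12:29 at UTC-10 (offset -10h)
Target zone: UTC-4 (offset -4h)
Difference: -4 - (-10) = 6 hours
Calculation: 12 + (6) = 18
Result: 18:29

18:29


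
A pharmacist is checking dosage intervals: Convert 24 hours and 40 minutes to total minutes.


Hours: 24
Minutes: 40
Convert hours to minutes: 24 x 60 = 1440
Add remaining minutes: 1440 + 40 = 1480

1480


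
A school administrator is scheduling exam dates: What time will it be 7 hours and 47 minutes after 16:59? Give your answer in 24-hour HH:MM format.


Start time: 16:59
Adding: 7 hours 47 minutes
Minutes: 59 + 47 = 106
Minute overflow: 106 >= 60, so carry 1 hour, minutes = 46
Hours: 16 + 7 + 1 = 24
Hour wraparound: 24 mod 24 = 0
Result: 00:46

00:46


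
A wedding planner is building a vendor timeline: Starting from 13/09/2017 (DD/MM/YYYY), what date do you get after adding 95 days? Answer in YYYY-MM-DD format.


Start: 2017-09-13
Adding 95 days
Days remaining in September: 17
After September: 78 days still to add
October 2017: 31 days, 47 remaining
November 2017: 30 days, 17 remaining
December 2017 has 31 days, need 17
Result: 2017-12-17

2017-12-17


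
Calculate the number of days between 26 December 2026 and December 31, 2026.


Start: December 26, 2026
End: December 31, 2026
Days left in December: 5
Total: 5 days

5


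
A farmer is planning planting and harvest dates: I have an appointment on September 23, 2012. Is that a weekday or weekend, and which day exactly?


Date: 2012-09-23
January 1, 2012 is a Sunday
Day of year: 267
Offset from Jan 1: 266 days
266 mod 7 = 0
Result: Sunday

Sunday


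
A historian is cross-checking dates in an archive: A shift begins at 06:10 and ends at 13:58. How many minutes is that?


Start time: 06:10 = 370 minutes from midnight
End time: 13:58 = 838 minutes from midnight
Difference: 838 - 370 = 468 minutes
That is 7 hours and 48 minutes

468


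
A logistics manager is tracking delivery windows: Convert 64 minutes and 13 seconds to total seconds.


Minutes: 64
Extra seconds: 13
Seconds per minute: 60
Minutes to seconds: 64 x 60 = 3840
Total: 3840 + 13 = 3853

3853


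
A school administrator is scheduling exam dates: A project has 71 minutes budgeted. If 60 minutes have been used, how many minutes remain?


Total budget: 71 minutes
Time used: 60 minutes
Remaining: 71 - 60 = 11 minutes
Percent used: 84.5%
Percent remaining: 15.5%

11


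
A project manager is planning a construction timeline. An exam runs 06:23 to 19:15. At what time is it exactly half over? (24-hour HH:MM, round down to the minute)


Start time: 06:23 = 383 minutes from midnight
End time: 19:15 = 1155 minutes from midnight
Sum: 383 + 1155 = 1538
Midpoint: 1538 / 2 = 769 minutes
Convert: 769 / 60 = 12 hours, 49 minutes
Result: 12:49

12:49


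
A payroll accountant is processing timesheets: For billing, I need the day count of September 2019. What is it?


Month: September
Year: 2019
September is a 30-day month
Total: 30 days

30


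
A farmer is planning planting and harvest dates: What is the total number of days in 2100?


Year: 2100
Check leap year rules:
Divisible by 4? Yes
Divisible by 100? Yes
Divisible by 400? No
2100 is not a leap year
Days: 365

365


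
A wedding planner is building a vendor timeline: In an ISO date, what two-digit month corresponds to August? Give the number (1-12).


Calendar month order:
7. July
8. August <--
9. September
August is month number 8

8


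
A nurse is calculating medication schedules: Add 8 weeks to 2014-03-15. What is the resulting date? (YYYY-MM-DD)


Start: 2014-03-15
Weeks to add: 8
Convert to days: 8 x 7 = 56 days
Add 56 days to 2014-03-15
Result: 2014-05-10

2014-05-10


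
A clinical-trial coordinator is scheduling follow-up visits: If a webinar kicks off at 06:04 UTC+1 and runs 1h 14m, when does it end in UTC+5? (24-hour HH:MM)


Start: 06:04 in UTC+1
Step 1 - add duration:
  minutes: 4 + 14 = 18
  hours: 6 + 1 + 0 = 7
  end in UTC+1: 07:18
Step 2 - convert UTC+1 -> UTC+5:
  offset difference: 5 - (1) = 4 hours
  7 + (4) = 11 -> mod 24 = 11
Result: 11:18 in UTC+5

11:18


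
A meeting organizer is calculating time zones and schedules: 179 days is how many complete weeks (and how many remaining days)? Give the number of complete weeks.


Total days: 179
Days per week: 7
Division: 179 / 7 = 25 remainder 4
Complete weeks: 25
Remaining days: 4

25


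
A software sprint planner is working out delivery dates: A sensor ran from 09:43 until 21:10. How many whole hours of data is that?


Start: 09:43
End: 21:10
Hour difference: 21 - 9 = 12 hours
Minute difference: 10 - 43 = -33 minutes
Total minutes: 687
Complete hours: 687 / 60 = 11 (remainder 27)

11


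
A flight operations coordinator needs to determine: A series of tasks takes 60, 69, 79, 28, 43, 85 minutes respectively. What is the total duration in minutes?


Durations: 60, 69, 79, 28, 43, 85
Running sum: 60
+ 69 = 129
+ 79 = 208
+ 28 = 236
+ 43 = 279
+ 85 = 364
Total duration: 364 minutes
That is 6 hours and 4 minutes

364


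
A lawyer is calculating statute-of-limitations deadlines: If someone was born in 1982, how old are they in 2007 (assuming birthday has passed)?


Birth year: 1982
Current year: 2007
Age = current year - birth year
Age = 2007 - 1982 = 25

25


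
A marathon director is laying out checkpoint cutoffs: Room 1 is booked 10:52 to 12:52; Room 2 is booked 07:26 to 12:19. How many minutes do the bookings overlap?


Interval A: [652, 772] minutes from midnight
Interval B: [446, 739] minutes from midnight
Overlap start = max(652, 446) = 652
Overlap end = min(772, 739) = 739
Overlap = 739 - 652 = 87 minutes

87


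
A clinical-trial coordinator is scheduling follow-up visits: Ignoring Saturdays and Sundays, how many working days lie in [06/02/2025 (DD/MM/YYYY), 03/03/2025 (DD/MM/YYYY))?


Start: 2025-02-06 (Thursday)
End (exclusive): 2025-03-03 (Monday)
Total calendar days: 25
Full weeks: 25 // 7 = 3 -> 15 weekdays
Remaining 4 days starting on Thursday:
  Thu(w), Fri(w), Sat(-), Sun(-) -> 2 weekdays
Total business days: 15 + 2 = 17

17


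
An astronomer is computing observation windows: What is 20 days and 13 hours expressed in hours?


Days: 20
Extra hours: 13
Hours per day: 24
Days to hours: 20 x 24 = 480
Total: 480 + 13 = 493

493


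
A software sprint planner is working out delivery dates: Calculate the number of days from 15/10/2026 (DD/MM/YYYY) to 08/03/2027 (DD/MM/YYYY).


Start date: 2026-10-15
End date: 2027-03-08
Oct 2026: +17 days
Nov 2026: +30 days
Dec 2026: +31 days
... (3 more months)
Total: 144 days

144


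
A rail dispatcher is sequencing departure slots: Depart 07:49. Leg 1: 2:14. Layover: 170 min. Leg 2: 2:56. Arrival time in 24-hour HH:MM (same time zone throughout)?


Depart: 07:49
Leg 1: +134 min -> 10:03
Layover: +170 min -> 12:53
Leg 2: +176 min -> 15:49
Total travel: 480 minutes = 8h 0m
Arrival: 15:49

15:49


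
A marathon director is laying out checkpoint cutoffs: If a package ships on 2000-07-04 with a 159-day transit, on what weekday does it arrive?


Start: 2000-07-04 (Tuesday)
Step 1 - find target date: add 159 days
  2000-07-04 + 159 days = 2000-12-10
Step 2 - day of week:
  159 mod 7 = 5
  Tuesday + 5 days -> Sunday
Result: Sunday (2000-12-10)

Sunday


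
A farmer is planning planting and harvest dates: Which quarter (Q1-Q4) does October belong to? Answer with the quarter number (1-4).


Month: October (month 10)
Q1: January-March (months 1-3)
Q2: April-June (months 4-6)
Q3: July-September (months 7-9)
Q4: October-December (months 10-12)
Month 10 falls in Q4

4


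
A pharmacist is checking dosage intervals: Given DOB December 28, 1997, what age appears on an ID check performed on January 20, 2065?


Birth: 1997-12-28
Reference: 2065-01-20
Year difference: 2065 - 1997 = 68
Has birthday (12-28) occurred by 01-20? No
Birthday not yet reached this year -> subtract 1
Age in full years: 67

67


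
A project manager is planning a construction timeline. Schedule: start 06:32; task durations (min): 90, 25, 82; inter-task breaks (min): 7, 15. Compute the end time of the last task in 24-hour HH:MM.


Start: 06:32 = 392 min from midnight
  after task 1 (90 min): 08:02
  after break (7 min): 08:09
  after task 2 (25 min): 08:34
  after break (15 min): 08:49
  after task 3 (82 min): 10:11
Total elapsed: 219 minutes
End time: 10:11

10:11


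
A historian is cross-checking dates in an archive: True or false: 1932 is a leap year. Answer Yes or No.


Year: 1932
Divisible by 4? 1932 / 4 = 483.0 -> Yes
Divisible by 100? 1932 / 100 = 19.32 -> No
Divisible by 4 but not 100, so it IS a leap year

Yes


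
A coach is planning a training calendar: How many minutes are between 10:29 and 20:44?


Start time: 10:29 = 629 minutes from midnight
End time: 20:44 = 1244 minutes from midnight
Difference: 1244 - 629 = 615 minutes
That is 10 hours and 15 minutes

615


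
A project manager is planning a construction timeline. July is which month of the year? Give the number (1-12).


Calendar month order:
6. June
7. July <--
8. August
July is month number 7

7


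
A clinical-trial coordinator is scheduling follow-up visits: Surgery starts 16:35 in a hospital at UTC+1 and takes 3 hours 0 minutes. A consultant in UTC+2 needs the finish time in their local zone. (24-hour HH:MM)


Start: 16:35 in UTC+1
Step 1 - add duration:
  minutes: 35 + 0 = 35
  hours: 16 + 3 + 0 = 19
  end in UTC+1: 19:35
Step 2 - convert UTC+1 -> UTC+2:
  offset difference: 2 - (1) = 1 hours
  19 + (1) = 20 -> mod 24 = 20
Result: 20:35 in UTC+2

20:35


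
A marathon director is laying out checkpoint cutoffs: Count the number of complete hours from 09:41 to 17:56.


Start: 09:41
End: 17:56
Hour difference: 17 - 9 = 8 hours
Minute difference: 56 - 41 = 15 minutes
Total minutes: 495
Complete hours: 495 / 60 = 8 (remainder 15)

8


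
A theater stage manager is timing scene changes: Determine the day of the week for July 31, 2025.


Date: 2025-07-31
January 1, 2025 is a Wednesday
Day of year: 212
Offset from Jan 1: 211 days
211 mod 7 = 1
Result: Thursday

Thursday


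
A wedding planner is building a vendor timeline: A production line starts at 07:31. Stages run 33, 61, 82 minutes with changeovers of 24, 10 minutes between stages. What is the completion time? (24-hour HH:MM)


Start: 07:31 = 451 min from midnight
  after task 1 (33 min): 08:04
  after break (24 min): 08:28
  after task 2 (61 min): 09:29
  after break (10 min): 09:39
  after task 3 (82 min): 11:01
Total elapsed: 210 minutes
End time: 11:01

11:01


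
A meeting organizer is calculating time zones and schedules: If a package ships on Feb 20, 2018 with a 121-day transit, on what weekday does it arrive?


Start: 2018-02-20 (Tuesday)
Step 1 - find target date: add 121 days
  2018-02-20 + 121 days = 2018-06-21
Step 2 - day of week:
  121 mod 7 = 2
  Tuesday + 2 days -> Thursday
Result: Thursday (2018-06-21)

Thursday


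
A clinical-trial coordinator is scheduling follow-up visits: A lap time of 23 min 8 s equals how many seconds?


Minutes: 23
Seconds: 8
Convert minutes to seconds: 23 x 60 = 1380
Add remaining seconds: 1380 + 8 = 1388

1388


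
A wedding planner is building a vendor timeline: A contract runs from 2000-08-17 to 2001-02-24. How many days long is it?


Start date: 2000-08-17
End date: 2001-02-24
Aug 2000: +15 days
Sep 2000: +30 days
Oct 2000: +31 days
... (4 more months)
Total: 191 days

191


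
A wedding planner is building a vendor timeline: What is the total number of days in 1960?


Year: 1960
Check leap year rules:
Divisible by 4? Yes
Divisible by 100? No
1960 is a leap year
Days: 366

366


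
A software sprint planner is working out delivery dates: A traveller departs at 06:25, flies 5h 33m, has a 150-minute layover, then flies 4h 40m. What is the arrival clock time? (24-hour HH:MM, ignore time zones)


Depart: 06:25
Leg 1: +333 min -> 11:58
Layover: +150 min -> 14:28
Leg 2: +280 min -> 19:08
Total travel: 763 minutes = 12h 43m
Arrival: 19:08

19:08


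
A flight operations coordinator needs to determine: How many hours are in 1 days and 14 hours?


Days: 1
Extra hours: 14
Hours per day: 24
Days to hours: 1 x 24 = 24
Total: 24 + 14 = 38

38


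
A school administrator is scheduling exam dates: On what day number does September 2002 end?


Month: September
Year: 2002
September is a 30-day month
Total: 30 days

30


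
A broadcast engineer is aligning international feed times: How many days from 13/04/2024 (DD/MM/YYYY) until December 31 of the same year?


Start: April 13, 2024
End: December 31, 2024
Days left in April: 17
May: 31
June: 30
July: 31
August: 31
... plus remaining months
Sum of remaining months: 245
Total: 17 + 245 = 262

262


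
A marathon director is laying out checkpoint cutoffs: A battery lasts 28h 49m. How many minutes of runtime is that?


Hours: 28
Extra minutes: 49
Minutes per hour: 60
Hours to minutes: 28 x 60 = 1680
Total: 1680 + 49 = 1729

1729


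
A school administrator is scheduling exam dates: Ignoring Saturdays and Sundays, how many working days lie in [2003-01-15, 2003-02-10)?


Start: 2003-01-15 (Wednesday)
End (exclusive): 2003-02-10 (Monday)
Total calendar days: 26
Full weeks: 26 // 7 = 3 -> 15 weekdays
Remaining 5 days starting on Wednesday:
  Wed(w), Thu(w), Fri(w), Sat(-), Sun(-) -> 3 weekdays
Total business days: 15 + 3 = 18

18


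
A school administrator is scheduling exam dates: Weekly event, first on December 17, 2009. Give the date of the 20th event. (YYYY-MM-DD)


First occurrence: 2009-12-17 (occurrence 1)
Each occurrence is 7 days after the previous.
Occurrence 20 is 19 weeks after the first.
19 weeks = 133 days
2009-12-17 + 133 days = 2010-04-29

2010-04-29


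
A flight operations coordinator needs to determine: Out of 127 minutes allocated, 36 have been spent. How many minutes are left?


Total budget: 127 minutes
Time used: 36 minutes
Remaining: 127 - 36 = 91 minutes
Percent used: 28.3%
Percent remaining: 71.7%

91


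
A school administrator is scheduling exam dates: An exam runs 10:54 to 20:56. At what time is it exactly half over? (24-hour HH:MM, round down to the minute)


Start time: 10:54 = 654 minutes from midnight
End time: 20:56 = 1256 minutes from midnight
Sum: 654 + 1256 = 1910
Midpoint: 1910 / 2 = 955 minutes
Convert: 955 / 60 = 15 hours, 55 minutes
Result: 15:55

15:55


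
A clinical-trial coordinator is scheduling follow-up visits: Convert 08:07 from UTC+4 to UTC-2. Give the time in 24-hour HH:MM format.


Local time: 08:07 at UTC+4 (offset 4h)
Target zone: UTC-2 (offset -2h)
Difference: -2 - (4) = -6 hours
Calculation: 8 + (-6) = 2
Result: 02:07

02:07


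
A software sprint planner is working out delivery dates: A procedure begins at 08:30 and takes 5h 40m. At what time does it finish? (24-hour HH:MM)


Start time: 08:30
Adding: 5 hours 40 minutes
Minutes: 30 + 40 = 70
Minute overflow: 70 >= 60, so carry 1 hour, minutes = 10
Hours: 8 + 5 + 1 = 14
Result: 14:10

14:10


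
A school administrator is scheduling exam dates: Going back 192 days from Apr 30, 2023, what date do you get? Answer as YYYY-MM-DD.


Start: 2023-04-30
Subtracting 192 days
Days already passed in April: 30
After going back through April: 162 more days to subtract
March 2023: 31 days, 131 remaining
February 2023: 28 days, 103 remaining
January 2023: 31 days, 72 remaining
December 2022: 31 days, 41 remaining
Result: 2022-10-20

2022-10-20


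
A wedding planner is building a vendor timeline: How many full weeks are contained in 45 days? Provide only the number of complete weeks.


Total days: 45
Days per week: 7
Division: 45 / 7 = 6 remainder 3
Complete weeks: 6
Remaining days: 3

6


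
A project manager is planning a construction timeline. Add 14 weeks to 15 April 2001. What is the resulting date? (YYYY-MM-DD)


Start: 2001-04-15
Weeks to add: 14
Convert to days: 14 x 7 = 98 days
Add 98 days to 2001-04-15
Result: 2001-07-22

2001-07-22


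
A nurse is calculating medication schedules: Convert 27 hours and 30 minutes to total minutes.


Hours: 27
Minutes: 30
Convert hours to minutes: 27 x 60 = 1620
Add remaining minutes: 1620 + 30 = 1650

1650


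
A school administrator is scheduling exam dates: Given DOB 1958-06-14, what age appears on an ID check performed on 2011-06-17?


Birth: 1958-06-14
Reference: 2011-06-17
Year difference: 2011 - 1958 = 53
Has birthday (06-14) occurred by 06-17? Yes
Age in full years: 53

53


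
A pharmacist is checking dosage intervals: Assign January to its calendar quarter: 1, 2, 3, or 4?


Month: January (month 1)
Q1: January-March (months 1-3)
Q2: April-June (months 4-6)
Q3: July-September (months 7-9)
Q4: October-December (months 10-12)
Month 1 falls in Q1

1


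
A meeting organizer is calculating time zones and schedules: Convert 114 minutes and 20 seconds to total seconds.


Minutes: 114
Extra seconds: 20
Seconds per minute: 60
Minutes to seconds: 114 x 60 = 6840
Total: 6840 + 20 = 6860

6860


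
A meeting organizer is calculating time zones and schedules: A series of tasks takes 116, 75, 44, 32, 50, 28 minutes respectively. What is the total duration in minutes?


Durations: 116, 75, 44, 32, 50, 28
Running sum: 116
+ 75 = 191
+ 44 = 235
+ 32 = 267
+ 50 = 317
+ 28 = 345
Total duration: 345 minutes
That is 5 hours and 45 minutes

345


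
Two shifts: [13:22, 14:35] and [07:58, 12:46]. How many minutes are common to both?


Interval A: [802, 875] minutes from midnight
Interval B: [478, 766] minutes from midnight
Overlap start = max(802, 478) = 802
Overlap end = min(875, 766) = 766
End <= start, so the intervals do not overlap: 0 minutes

0


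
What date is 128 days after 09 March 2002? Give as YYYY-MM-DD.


Start: 2002-03-09
Adding 128 days
Days remaining in March: 22
After March: 106 days still to add
April 2002: 30 days, 76 remaining
May 2002: 31 days, 45 remaining
June 2002: 30 days, 15 remaining
July 2002 has 31 days, need 15
Result: 2002-07-15

2002-07-15


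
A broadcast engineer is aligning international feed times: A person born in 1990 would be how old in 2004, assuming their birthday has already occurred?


Birth year: 1990
Current year: 2004
Age = current year - birth year
Age = 2004 - 1990 = 14

14


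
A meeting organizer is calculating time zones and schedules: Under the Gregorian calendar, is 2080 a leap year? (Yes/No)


Year: 2080
Divisible by 4? 2080 / 4 = 520.0 -> Yes
Divisible by 100? 2080 / 100 = 20.8 -> No
Divisible by 4 but not 100, so it IS a leap year

Yes


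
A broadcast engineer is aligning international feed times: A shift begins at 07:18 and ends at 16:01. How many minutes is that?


Start time: 07:18 = 438 minutes from midnight
End time: 16:01 = 961 minutes from midnight
Difference: 961 - 438 = 523 minutes
That is 8 hours and 43 minutes

523


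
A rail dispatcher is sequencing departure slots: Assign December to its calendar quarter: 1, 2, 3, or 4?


Month: December (month 12)
Q1: January-March (months 1-3)
Q2: April-June (months 4-6)
Q3: July-September (months 7-9)
Q4: October-December (months 10-12)
Month 12 falls in Q4

4


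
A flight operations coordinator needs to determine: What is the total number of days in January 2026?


Month: January
Year: 2026
January is a 31-day month
Total: 31 days

31


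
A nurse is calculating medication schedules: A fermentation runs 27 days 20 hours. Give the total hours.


Days: 27
Extra hours: 20
Hours per day: 24
Days to hours: 27 x 24 = 648
Total: 648 + 20 = 668

668


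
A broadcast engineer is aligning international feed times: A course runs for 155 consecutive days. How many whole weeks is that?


Total days: 155
Days per week: 7
Division: 155 / 7 = 22 remainder 1
Complete weeks: 22
Remaining days: 1

22


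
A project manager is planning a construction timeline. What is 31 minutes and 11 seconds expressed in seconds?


Minutes: 31
Extra seconds: 11
Seconds per minute: 60
Minutes to seconds: 31 x 60 = 1860
Total: 1860 + 11 = 1871

1871


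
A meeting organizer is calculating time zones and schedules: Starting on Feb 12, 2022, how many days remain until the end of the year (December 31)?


Start: February 12, 2022
End: December 31, 2022
Days left in February: 16
March: 31
April: 30
May: 31
June: 30
... plus remaining months
Sum of remaining months: 306
Total: 16 + 306 = 322

322


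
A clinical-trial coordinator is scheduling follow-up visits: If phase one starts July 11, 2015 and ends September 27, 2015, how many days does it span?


Start date: 2015-07-11
End date: 2015-09-27
Jul 2015: +21 days
Aug 2015: +31 days
Sep 2015: +26 days
Total: 78 days

78


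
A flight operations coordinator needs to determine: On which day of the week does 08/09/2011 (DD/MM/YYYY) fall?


Date: 2011-09-08
January 1, 2011 is a Saturday
Day of year: 251
Offset from Jan 1: 250 days
250 mod 7 = 5
Result: Thursday

Thursday


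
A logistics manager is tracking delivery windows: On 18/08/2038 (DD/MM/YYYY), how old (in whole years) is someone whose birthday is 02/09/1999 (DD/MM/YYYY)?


Birth: 1999-09-02
Reference: 2038-08-18
Year difference: 2038 - 1999 = 39
Has birthday (09-02) occurred by 08-18? No
Birthday not yet reached this year -> subtract 1
Age in full years: 38

38


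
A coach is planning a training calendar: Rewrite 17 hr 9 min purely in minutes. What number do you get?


Hours: 17
Extra minutes: 9
Minutes per hour: 60
Hours to minutes: 17 x 60 = 1020
Total: 1020 + 9 = 1029

1029


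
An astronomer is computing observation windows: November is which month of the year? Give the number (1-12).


Calendar month order:
10. October
11. November <--
12. December
November is month number 11

11
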